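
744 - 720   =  24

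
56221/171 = 328 +7/9 = 328.78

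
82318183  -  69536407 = 12781776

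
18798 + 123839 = 142637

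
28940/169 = 171 + 41/169 = 171.24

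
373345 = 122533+250812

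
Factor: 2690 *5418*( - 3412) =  - 2^4*3^2*5^1 *7^1* 43^1*269^1*853^1 =- 49727921040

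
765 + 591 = 1356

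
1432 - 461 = 971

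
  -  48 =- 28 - 20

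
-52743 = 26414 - 79157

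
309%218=91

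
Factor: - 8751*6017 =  - 52654767 = - 3^1* 11^1 *547^1 * 2917^1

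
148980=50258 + 98722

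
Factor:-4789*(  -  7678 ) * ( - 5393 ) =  - 198300297206=-  2^1*11^1*349^1*4789^1*5393^1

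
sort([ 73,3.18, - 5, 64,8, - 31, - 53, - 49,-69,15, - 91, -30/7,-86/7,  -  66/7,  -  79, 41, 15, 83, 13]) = [ - 91, - 79, - 69, - 53, - 49, - 31, - 86/7,-66/7, - 5, - 30/7, 3.18, 8,13, 15, 15, 41 , 64 , 73, 83]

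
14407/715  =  20 + 107/715 = 20.15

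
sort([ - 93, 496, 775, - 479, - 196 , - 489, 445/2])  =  [ - 489, - 479, - 196, - 93,445/2,496,  775 ] 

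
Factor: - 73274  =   - 2^1 * 36637^1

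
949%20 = 9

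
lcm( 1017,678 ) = 2034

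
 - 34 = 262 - 296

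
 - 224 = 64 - 288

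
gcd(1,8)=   1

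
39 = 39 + 0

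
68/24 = 2+ 5/6 = 2.83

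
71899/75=71899/75 =958.65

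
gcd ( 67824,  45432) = 72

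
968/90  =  10 + 34/45  =  10.76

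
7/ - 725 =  - 1 + 718/725=- 0.01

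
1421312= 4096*347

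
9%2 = 1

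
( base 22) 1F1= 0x32F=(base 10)815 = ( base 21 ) 1HH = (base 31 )q9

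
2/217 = 2/217 =0.01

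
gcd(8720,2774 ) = 2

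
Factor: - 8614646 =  - 2^1*4307323^1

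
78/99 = 26/33 =0.79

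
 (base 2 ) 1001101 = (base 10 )77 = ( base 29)2J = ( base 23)38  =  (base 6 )205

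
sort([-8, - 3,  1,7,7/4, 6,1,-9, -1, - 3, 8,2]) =[ - 9,  -  8, - 3,-3, - 1,1,1 , 7/4,  2,6,7,8 ]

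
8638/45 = 191+43/45  =  191.96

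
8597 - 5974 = 2623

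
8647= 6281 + 2366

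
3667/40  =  3667/40 = 91.67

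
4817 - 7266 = -2449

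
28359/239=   118+157/239 = 118.66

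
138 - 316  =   - 178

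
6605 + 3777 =10382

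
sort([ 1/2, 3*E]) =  [1/2, 3*E]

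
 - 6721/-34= 197 + 23/34 = 197.68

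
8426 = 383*22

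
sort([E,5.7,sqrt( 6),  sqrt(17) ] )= [sqrt(6),E , sqrt( 17 ), 5.7] 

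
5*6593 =32965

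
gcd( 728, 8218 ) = 14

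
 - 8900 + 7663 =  - 1237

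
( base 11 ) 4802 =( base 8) 14226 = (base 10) 6294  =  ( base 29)7E1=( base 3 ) 22122010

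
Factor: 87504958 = 2^1 * 677^1*64627^1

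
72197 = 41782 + 30415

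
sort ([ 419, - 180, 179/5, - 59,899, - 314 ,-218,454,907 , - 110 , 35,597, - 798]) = [ - 798, - 314 , - 218, - 180, - 110, - 59 , 35, 179/5,419, 454, 597, 899 , 907]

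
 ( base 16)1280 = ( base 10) 4736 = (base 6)33532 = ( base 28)614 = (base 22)9h6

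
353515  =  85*4159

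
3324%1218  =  888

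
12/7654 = 6/3827 = 0.00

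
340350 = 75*4538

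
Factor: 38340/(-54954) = - 2^1*3^1*5^1*43^( - 1)  =  - 30/43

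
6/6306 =1/1051  =  0.00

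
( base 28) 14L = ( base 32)SL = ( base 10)917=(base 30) 10H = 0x395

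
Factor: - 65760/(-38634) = 80/47 = 2^4*5^1 * 47^ ( - 1)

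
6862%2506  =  1850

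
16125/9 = 5375/3= 1791.67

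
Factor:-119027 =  - 119027^1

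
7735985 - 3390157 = 4345828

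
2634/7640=1317/3820 = 0.34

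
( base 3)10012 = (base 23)3h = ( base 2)1010110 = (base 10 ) 86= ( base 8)126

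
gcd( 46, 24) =2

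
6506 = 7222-716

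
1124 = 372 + 752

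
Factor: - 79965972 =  - 2^2*3^2*823^1*2699^1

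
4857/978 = 1619/326=   4.97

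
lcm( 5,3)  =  15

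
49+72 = 121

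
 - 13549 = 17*(-797 ) 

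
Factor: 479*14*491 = 2^1*7^1*479^1*491^1 = 3292646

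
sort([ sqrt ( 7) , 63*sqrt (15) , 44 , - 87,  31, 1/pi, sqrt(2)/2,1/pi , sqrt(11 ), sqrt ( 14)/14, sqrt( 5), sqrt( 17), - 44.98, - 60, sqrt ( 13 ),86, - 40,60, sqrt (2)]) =[ - 87, - 60,-44.98,-40,sqrt( 14 ) /14 , 1/pi, 1/pi,sqrt(2)/2,sqrt ( 2 ) , sqrt( 5),sqrt(7 ),sqrt(11), sqrt(13),sqrt(17 ), 31, 44,60,86, 63*sqrt ( 15) ]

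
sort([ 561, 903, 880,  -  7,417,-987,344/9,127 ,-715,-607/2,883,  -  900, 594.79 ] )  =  [  -  987,  -  900, - 715, - 607/2,-7, 344/9,  127,417,561,594.79, 880,883, 903]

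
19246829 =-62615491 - -81862320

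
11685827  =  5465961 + 6219866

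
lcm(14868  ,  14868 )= 14868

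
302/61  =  302/61 =4.95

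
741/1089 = 247/363 = 0.68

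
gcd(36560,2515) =5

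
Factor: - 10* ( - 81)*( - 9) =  - 2^1*3^6*5^1= -  7290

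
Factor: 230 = 2^1 * 5^1*23^1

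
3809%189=29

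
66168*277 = 18328536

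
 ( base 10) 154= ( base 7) 310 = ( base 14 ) B0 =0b10011010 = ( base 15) a4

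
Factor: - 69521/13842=  -  2^( - 1)*3^( - 2)*19^1 * 769^(-1)*3659^1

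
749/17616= 749/17616=0.04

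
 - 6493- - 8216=1723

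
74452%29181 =16090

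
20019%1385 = 629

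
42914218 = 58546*733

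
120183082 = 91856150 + 28326932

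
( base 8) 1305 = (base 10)709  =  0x2C5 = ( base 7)2032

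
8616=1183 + 7433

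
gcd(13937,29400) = 7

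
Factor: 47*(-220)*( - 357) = 2^2*3^1*5^1*7^1*11^1*17^1*47^1 = 3691380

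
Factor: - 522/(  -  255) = 2^1*3^1*5^ ( - 1)*17^( - 1)*29^1 = 174/85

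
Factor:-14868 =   -  2^2*3^2*7^1*59^1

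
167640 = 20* 8382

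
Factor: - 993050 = - 2^1*5^2*19861^1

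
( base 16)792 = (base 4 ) 132102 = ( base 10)1938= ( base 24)38I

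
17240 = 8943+8297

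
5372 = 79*68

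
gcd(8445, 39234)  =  3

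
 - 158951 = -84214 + -74737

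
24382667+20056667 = 44439334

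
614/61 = 10+4/61 = 10.07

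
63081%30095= 2891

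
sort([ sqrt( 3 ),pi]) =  [ sqrt(3),pi]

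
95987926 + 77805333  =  173793259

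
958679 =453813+504866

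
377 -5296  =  -4919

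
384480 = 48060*8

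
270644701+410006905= 680651606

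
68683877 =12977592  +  55706285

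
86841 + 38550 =125391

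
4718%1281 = 875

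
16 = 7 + 9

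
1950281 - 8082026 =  - 6131745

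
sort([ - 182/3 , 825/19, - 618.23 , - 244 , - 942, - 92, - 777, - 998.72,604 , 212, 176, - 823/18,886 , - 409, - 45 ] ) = [ - 998.72, - 942, - 777,  -  618.23, - 409, - 244, - 92, - 182/3, -823/18,  -  45, 825/19,  176, 212, 604, 886 ] 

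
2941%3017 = 2941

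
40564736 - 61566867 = - 21002131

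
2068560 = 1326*1560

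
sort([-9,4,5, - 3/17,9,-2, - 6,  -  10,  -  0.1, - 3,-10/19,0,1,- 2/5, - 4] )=[-10, - 9,  -  6, - 4, - 3, - 2, - 10/19,  -  2/5, - 3/17,-0.1,0,1, 4,5,9] 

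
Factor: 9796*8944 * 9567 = 838216761408 = 2^6 * 3^2*13^1*31^1*43^1 * 79^1* 1063^1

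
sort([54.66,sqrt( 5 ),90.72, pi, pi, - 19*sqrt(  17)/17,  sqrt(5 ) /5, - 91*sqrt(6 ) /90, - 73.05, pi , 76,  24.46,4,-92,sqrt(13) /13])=[ - 92, - 73.05,  -  19*sqrt( 17 ) /17, - 91*sqrt( 6 ) /90, sqrt(13 )/13,sqrt(5 ) /5,sqrt( 5 ) , pi,pi, pi,4,24.46  ,  54.66, 76,90.72] 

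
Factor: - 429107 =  - 7^1*59^1*1039^1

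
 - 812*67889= - 55125868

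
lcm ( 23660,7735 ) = 402220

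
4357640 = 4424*985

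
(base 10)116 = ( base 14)84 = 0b1110100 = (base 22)56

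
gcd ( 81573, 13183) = 1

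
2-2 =0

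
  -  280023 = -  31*9033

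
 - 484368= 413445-897813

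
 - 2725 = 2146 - 4871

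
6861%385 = 316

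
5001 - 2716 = 2285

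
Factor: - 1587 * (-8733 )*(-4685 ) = -64930684635  =  - 3^2*5^1 * 23^2*41^1*71^1 * 937^1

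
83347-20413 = 62934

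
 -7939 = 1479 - 9418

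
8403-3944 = 4459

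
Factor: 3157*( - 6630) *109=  - 2^1*3^1*5^1*7^1 *11^1*13^1 * 17^1  *  41^1 * 109^1= - 2281469190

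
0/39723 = 0 = 0.00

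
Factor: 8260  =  2^2*5^1*7^1*59^1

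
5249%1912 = 1425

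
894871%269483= 86422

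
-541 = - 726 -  - 185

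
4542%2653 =1889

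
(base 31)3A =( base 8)147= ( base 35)2X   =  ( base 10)103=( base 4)1213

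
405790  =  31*13090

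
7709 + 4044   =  11753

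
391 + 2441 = 2832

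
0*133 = 0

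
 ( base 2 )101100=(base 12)38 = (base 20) 24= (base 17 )2A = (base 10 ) 44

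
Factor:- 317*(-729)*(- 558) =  - 2^1*3^8 * 31^1*317^1 = - 128949894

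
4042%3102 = 940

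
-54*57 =-3078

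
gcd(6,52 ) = 2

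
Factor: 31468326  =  2^1*3^1 * 17^1*53^1*5821^1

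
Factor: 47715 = 3^1 * 5^1 * 3181^1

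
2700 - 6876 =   -  4176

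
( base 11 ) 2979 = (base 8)7375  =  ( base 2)111011111101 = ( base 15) 120C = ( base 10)3837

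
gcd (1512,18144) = 1512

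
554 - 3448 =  - 2894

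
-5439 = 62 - 5501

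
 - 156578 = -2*78289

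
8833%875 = 83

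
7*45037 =315259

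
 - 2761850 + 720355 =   -  2041495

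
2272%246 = 58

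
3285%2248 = 1037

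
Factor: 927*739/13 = 3^2*13^( - 1 )*103^1*739^1 = 685053/13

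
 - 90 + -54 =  - 144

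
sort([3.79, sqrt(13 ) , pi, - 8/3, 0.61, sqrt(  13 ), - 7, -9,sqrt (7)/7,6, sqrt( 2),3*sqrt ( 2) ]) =[ - 9,-7, - 8/3, sqrt( 7) /7, 0.61 , sqrt(2 ),pi, sqrt( 13),sqrt ( 13),3.79, 3 * sqrt (2),6]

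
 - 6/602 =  - 3/301 = - 0.01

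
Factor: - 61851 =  - 3^1*53^1*389^1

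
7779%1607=1351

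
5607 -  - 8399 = 14006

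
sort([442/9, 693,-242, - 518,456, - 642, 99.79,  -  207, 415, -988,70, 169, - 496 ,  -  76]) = [  -  988,-642, -518, - 496,- 242, - 207, - 76, 442/9, 70, 99.79, 169, 415, 456, 693]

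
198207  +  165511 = 363718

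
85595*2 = 171190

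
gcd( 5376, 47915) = 7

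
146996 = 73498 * 2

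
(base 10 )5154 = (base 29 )63L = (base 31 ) 5b8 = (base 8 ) 12042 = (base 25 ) 864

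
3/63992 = 3/63992  =  0.00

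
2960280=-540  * ( - 5482)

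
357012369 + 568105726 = 925118095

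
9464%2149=868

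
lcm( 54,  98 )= 2646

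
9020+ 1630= 10650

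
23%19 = 4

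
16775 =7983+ 8792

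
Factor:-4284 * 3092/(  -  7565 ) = 779184/445 = 2^4*3^2*5^( - 1 )*7^1*89^(-1)*773^1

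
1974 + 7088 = 9062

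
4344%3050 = 1294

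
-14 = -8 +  - 6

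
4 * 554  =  2216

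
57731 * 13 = 750503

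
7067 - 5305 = 1762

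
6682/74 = 90 + 11/37 = 90.30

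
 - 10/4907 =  - 10/4907= -0.00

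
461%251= 210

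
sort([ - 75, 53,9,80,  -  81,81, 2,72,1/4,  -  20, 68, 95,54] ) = [ - 81, - 75, - 20,1/4, 2,9,53,54,68,  72,80,81 , 95]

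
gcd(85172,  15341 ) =1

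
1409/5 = 281 + 4/5   =  281.80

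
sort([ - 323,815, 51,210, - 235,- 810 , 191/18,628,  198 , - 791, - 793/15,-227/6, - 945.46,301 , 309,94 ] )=[ - 945.46, - 810, - 791, -323, - 235, - 793/15, - 227/6,191/18,51, 94, 198, 210,301,309, 628,815]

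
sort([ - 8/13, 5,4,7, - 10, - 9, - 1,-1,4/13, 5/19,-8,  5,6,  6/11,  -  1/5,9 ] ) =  [-10, - 9,-8, - 1, -1, - 8/13, - 1/5,5/19,4/13,6/11,4, 5, 5,6  ,  7 , 9] 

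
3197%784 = 61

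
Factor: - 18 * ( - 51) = 918 = 2^1*3^3*17^1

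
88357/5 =88357/5 = 17671.40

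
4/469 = 4/469 =0.01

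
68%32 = 4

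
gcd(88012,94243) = 1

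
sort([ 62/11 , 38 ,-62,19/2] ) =[ -62,62/11, 19/2,38 ]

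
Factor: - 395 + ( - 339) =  - 734 = - 2^1 * 367^1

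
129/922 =129/922 = 0.14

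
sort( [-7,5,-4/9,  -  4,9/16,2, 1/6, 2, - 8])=[ - 8,-7, - 4 ,-4/9,1/6, 9/16 , 2,  2 , 5]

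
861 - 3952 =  - 3091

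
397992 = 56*7107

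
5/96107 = 5/96107= 0.00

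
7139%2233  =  440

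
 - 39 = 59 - 98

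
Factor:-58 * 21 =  - 1218 = - 2^1*3^1*7^1 * 29^1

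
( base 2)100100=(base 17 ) 22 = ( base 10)36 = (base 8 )44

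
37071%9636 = 8163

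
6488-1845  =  4643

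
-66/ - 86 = 33/43 = 0.77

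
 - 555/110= - 6+21/22 = -5.05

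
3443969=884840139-881396170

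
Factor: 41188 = 2^2*7^1*1471^1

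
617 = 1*617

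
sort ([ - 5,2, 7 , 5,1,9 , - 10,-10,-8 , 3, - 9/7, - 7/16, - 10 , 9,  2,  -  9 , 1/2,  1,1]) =[-10 ,-10, - 10,  -  9 ,-8, - 5,- 9/7,-7/16, 1/2,1, 1,  1,2, 2, 3,5, 7 , 9,9]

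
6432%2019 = 375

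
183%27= 21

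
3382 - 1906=1476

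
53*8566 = 453998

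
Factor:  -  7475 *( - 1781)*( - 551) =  - 5^2*13^2*19^1 * 23^1*29^1*137^1 = - 7335449225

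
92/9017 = 92/9017 = 0.01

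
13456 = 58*232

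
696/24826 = 348/12413 =0.03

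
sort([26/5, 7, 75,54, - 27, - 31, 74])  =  [ - 31 , - 27 , 26/5, 7, 54, 74, 75 ]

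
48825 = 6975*7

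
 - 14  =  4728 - 4742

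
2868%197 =110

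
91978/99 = 929 + 7/99 = 929.07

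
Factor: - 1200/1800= - 2/3 = - 2^1*3^( - 1 )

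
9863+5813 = 15676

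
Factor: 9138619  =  7^1*1305517^1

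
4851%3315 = 1536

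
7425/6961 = 7425/6961= 1.07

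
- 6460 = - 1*6460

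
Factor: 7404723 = 3^3*41^1*6689^1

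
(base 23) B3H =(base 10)5905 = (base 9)8081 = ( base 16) 1711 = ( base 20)ef5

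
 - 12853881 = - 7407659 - 5446222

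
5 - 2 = 3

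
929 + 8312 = 9241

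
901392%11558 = 11426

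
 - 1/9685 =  - 1 + 9684/9685= - 0.00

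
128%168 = 128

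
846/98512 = 9/1048 = 0.01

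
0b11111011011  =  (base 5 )31021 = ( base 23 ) 3ia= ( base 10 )2011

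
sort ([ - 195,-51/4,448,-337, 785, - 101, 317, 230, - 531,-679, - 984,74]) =[-984, - 679  ,- 531 ,  -  337,- 195,  -  101,-51/4, 74, 230 , 317, 448, 785]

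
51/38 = 51/38 = 1.34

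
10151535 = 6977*1455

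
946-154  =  792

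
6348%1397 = 760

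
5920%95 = 30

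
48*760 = 36480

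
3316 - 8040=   -  4724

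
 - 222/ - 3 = 74 + 0/1 = 74.00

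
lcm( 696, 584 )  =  50808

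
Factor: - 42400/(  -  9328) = 50/11 = 2^1*5^2*11^( - 1)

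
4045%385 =195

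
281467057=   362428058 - 80961001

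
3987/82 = 3987/82 = 48.62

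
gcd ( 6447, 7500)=3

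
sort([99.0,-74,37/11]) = [ - 74, 37/11,99.0] 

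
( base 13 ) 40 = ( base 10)52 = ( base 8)64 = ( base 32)1K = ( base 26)20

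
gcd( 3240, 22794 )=6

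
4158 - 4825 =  - 667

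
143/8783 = 143/8783=0.02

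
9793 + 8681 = 18474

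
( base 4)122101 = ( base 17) 5DF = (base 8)3221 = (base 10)1681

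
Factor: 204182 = 2^1*11^1 * 9281^1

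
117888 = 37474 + 80414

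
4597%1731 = 1135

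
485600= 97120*5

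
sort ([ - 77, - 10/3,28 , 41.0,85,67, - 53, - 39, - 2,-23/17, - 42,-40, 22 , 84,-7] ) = [-77, - 53, - 42,  -  40, - 39 , - 7, - 10/3,-2, - 23/17, 22 , 28,41.0,67,84, 85]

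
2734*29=79286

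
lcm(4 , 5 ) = 20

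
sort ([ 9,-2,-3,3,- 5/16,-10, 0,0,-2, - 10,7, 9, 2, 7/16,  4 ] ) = [ - 10,-10,-3, - 2, -2, - 5/16 , 0 , 0,7/16,2, 3,4,7, 9, 9] 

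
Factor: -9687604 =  - 2^2 * 2421901^1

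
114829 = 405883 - 291054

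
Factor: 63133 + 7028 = 3^1*7^1*13^1* 257^1 = 70161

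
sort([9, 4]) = [ 4,9]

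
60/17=60/17= 3.53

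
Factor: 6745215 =3^1*5^1*449681^1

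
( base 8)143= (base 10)99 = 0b1100011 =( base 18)59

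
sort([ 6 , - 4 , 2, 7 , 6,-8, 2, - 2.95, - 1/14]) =[ - 8,- 4, - 2.95 , - 1/14, 2, 2,  6, 6, 7] 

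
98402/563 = 174 + 440/563 = 174.78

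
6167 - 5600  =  567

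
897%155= 122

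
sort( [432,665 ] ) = [432,665] 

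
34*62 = 2108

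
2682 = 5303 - 2621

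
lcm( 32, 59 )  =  1888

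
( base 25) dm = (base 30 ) BH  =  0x15B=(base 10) 347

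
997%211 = 153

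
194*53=10282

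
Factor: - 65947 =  - 7^1*9421^1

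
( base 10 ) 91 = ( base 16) 5b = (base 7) 160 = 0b1011011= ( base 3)10101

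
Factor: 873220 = 2^2 * 5^1*43661^1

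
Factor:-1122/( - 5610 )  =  5^( - 1 ) = 1/5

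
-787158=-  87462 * 9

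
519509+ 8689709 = 9209218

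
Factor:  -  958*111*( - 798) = 2^2*3^2 * 7^1 * 19^1 * 37^1*479^1 = 84857724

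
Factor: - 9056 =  - 2^5*283^1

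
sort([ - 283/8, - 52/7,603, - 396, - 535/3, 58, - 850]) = [ - 850, - 396, - 535/3,-283/8, -52/7,58, 603]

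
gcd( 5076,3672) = 108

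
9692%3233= 3226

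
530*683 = 361990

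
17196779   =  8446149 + 8750630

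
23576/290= 81 + 43/145 = 81.30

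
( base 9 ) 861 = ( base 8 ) 1277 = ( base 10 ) 703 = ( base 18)231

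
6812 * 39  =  265668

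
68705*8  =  549640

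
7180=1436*5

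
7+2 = 9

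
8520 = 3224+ 5296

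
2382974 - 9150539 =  - 6767565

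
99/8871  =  33/2957 = 0.01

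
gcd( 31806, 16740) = 1674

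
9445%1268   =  569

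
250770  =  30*8359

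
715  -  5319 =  - 4604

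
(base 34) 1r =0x3D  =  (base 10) 61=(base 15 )41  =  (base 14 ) 45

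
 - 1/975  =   - 1/975 =- 0.00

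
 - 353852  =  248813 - 602665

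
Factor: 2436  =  2^2*3^1*7^1*29^1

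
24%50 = 24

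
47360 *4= 189440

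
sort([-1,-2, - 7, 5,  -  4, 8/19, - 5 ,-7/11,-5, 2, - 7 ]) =[ - 7, - 7, - 5,  -  5, - 4, - 2, - 1, - 7/11, 8/19,2, 5 ] 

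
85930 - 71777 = 14153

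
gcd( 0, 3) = 3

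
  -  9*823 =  -7407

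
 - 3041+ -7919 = - 10960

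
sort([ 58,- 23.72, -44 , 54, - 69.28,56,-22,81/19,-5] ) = [-69.28, - 44, - 23.72 ,-22,-5, 81/19, 54, 56, 58]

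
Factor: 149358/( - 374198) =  - 93/233= - 3^1*31^1  *233^( - 1)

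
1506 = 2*753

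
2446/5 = 2446/5 = 489.20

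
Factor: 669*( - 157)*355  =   - 37286715  =  -3^1*5^1*71^1*157^1*223^1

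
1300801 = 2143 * 607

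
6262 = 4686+1576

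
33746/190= 16873/95 = 177.61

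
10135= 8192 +1943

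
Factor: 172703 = 17^1* 10159^1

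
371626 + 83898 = 455524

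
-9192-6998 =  - 16190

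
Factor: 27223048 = 2^3*19^1*179099^1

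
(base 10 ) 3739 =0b111010011011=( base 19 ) A6F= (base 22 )7FL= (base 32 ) 3kr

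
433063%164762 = 103539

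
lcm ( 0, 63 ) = 0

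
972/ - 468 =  - 3 + 12/13 = -2.08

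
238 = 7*34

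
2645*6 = 15870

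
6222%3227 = 2995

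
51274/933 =51274/933 = 54.96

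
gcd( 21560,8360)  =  440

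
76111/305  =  249 + 166/305 = 249.54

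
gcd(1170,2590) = 10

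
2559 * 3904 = 9990336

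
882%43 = 22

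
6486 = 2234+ 4252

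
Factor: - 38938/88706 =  - 19469/44353  =  - 17^(-1)*2609^( - 1 ) * 19469^1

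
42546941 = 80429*529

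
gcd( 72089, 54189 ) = 1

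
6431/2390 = 6431/2390 = 2.69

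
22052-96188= - 74136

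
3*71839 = 215517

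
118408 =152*779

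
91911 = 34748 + 57163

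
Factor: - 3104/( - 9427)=2^5 * 11^(-1 )*97^1*857^( - 1 )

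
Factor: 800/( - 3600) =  - 2^1*3^( - 2) = -2/9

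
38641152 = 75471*512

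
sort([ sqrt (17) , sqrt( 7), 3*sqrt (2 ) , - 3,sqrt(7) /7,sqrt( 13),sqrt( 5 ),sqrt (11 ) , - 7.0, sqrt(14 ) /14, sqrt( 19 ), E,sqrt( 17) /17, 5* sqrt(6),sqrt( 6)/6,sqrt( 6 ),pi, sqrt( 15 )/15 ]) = [ - 7.0,-3,sqrt(17)/17,sqrt( 15 )/15, sqrt ( 14 ) /14,  sqrt( 7 ) /7, sqrt(6 ) /6,sqrt ( 5),sqrt(6), sqrt(7), E,pi,sqrt ( 11), sqrt( 13 ),sqrt(17 ),3*sqrt (2),sqrt( 19), 5*sqrt(6)]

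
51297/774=66 + 71/258 = 66.28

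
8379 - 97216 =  - 88837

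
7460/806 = 3730/403 = 9.26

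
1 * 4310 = 4310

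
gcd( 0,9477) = 9477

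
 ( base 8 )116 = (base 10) 78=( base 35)28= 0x4E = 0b1001110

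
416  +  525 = 941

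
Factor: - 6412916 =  - 2^2*229^1*7001^1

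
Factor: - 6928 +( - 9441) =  - 16369^1 = -  16369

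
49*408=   19992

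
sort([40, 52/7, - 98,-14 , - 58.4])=[ -98,-58.4, - 14,52/7, 40 ]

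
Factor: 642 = 2^1*3^1*107^1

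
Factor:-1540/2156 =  - 5/7 = - 5^1* 7^( -1)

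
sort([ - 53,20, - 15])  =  [ - 53, - 15, 20]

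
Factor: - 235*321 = -3^1*5^1*47^1*107^1 = -75435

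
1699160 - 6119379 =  - 4420219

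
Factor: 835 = 5^1*167^1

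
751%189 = 184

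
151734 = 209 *726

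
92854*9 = 835686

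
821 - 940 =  - 119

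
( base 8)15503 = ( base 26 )A8B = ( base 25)b44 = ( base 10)6979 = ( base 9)10514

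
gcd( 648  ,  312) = 24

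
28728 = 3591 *8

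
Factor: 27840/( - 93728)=  -  30/101 = - 2^1 * 3^1*5^1  *101^( - 1)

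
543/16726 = 543/16726= 0.03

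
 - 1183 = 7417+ - 8600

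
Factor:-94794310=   -  2^1*5^1*13^1*729187^1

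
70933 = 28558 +42375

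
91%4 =3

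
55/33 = 1 + 2/3 = 1.67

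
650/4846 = 325/2423 = 0.13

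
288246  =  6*48041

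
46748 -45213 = 1535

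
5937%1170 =87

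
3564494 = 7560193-3995699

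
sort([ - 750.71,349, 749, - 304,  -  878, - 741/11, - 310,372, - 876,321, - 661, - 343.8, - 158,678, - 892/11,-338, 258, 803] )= [ - 878, - 876, - 750.71,-661, - 343.8, -338,  -  310,-304, - 158,  -  892/11 ,-741/11,258,321, 349,372,  678, 749,803]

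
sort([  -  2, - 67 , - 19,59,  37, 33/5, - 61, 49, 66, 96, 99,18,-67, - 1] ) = [ - 67, - 67, - 61, - 19, - 2, - 1,33/5,18, 37, 49,  59 , 66 , 96,  99]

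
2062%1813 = 249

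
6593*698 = 4601914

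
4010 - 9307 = - 5297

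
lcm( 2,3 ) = 6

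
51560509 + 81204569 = 132765078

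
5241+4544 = 9785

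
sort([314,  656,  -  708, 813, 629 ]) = [-708,314, 629, 656,813]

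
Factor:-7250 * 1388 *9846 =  -2^4*3^2*5^3 * 29^1*347^1*547^1= - 99080298000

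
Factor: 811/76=2^(  -  2)*19^(-1 )*811^1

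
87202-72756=14446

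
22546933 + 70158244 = 92705177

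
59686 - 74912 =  - 15226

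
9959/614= 16 + 135/614 = 16.22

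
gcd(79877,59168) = 1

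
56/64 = 7/8 = 0.88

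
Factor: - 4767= - 3^1*7^1*227^1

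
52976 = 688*77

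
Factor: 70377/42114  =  2^( - 1 )*7019^(  -  1)*23459^1=23459/14038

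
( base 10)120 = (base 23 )55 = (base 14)88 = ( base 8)170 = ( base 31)3R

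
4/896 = 1/224 = 0.00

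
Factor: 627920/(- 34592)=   -  2^( - 1)*5^1*23^( - 1 )*167^1=-835/46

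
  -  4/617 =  - 1+613/617 =- 0.01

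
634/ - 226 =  -3 + 22/113 = - 2.81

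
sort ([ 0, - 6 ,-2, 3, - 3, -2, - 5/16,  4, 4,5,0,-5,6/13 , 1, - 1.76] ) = [ - 6, - 5 ,-3, - 2, - 2 ,-1.76, - 5/16, 0,0,6/13 , 1,3, 4,4, 5]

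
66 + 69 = 135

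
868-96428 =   -  95560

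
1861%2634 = 1861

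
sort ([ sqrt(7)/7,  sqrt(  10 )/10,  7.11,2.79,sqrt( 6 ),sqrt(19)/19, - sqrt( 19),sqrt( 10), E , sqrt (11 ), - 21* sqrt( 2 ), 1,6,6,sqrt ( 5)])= [  -  21*sqrt( 2 ),-sqrt ( 19), sqrt( 19 ) /19, sqrt( 10 ) /10,sqrt(7 ) /7, 1,sqrt(5), sqrt( 6),  E,2.79,  sqrt(10),sqrt(  11 ),  6,6,7.11]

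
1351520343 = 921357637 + 430162706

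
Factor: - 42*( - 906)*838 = 31887576= 2^3  *3^2*7^1*151^1 *419^1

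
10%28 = 10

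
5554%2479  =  596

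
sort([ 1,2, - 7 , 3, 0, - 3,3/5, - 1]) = [-7 , - 3,-1, 0, 3/5, 1, 2, 3 ] 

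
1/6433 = 1/6433 =0.00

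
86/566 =43/283 = 0.15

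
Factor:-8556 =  - 2^2*3^1*23^1*31^1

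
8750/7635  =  1750/1527=1.15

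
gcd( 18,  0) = 18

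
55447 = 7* 7921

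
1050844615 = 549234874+501609741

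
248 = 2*124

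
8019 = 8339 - 320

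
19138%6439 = 6260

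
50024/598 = 83 + 15/23  =  83.65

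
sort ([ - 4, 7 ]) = [ - 4, 7 ]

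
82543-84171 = -1628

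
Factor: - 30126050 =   -  2^1 * 5^2 * 602521^1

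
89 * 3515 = 312835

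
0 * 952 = 0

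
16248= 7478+8770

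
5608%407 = 317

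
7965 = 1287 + 6678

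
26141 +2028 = 28169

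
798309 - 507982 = 290327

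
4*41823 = 167292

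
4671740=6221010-1549270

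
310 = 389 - 79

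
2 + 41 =43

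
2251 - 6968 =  - 4717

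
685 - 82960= -82275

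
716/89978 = 358/44989 = 0.01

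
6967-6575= 392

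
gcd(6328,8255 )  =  1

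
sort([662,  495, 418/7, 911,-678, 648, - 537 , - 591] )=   [ - 678, - 591, - 537,  418/7 , 495, 648,  662, 911]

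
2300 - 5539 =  - 3239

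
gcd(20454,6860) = 14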